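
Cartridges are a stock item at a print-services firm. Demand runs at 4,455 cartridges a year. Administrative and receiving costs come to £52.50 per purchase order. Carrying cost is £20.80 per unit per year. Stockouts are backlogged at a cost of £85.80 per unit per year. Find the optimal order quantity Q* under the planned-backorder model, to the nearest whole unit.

Q* ≈ 167 cartridges

With planned backorders, Q* = √(2DS/H) · √((H+B)/B).
√(2DS/H) = √(2 × 4,455 × 52.5 / 20.8) = 149.964.
√((H+B)/B) = √((20.8+85.8)/85.8) = 1.1146.
Q* ≈ 167.156.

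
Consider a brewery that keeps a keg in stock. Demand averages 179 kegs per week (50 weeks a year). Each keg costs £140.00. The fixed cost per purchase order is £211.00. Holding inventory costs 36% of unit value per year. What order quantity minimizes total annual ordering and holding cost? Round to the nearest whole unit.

Annual demand D = 179 × 50 = 8,950.
Holding cost H = 0.36 × £140.00 = £50.4000 per unit per year.
EOQ = √(2DS / H) = √(2 × 8,950 × 211 / 50.4).
= √(3,776,900 / 50.4) = √74,938.4921 ≈ 273.749.

Q* ≈ 274 kegs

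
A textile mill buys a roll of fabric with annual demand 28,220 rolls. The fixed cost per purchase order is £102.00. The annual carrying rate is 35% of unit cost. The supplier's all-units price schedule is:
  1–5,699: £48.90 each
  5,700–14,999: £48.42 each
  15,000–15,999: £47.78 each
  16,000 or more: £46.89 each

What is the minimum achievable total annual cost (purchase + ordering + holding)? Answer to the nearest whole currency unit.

TC* ≈ £1,389,884

Holding cost per unit per year at price C is H = 0.35·C.
Candidates are each tier's EOQ (if it falls in that tier) and each price-break quantity.
EOQ at £48.90 = 580.0 (feasible in tier 1): TC = 28,220×£48.90 + (28,220/580.0)×102 + (580.0/2)×0.35×£48.90 = £1,389,884.18.
EOQ at £48.42 = 582.8 < 5700, so use break Q=5700: TC = 28,220×£48.42 + (28,220/5700.0)×102 + (5700.0/2)×0.35×£48.42 = £1,415,216.34.
EOQ at £47.78 = 586.7 < 15000, so use break Q=15000: TC = 28,220×£47.78 + (28,220/15000.0)×102 + (15000.0/2)×0.35×£47.78 = £1,473,966.00.
EOQ at £46.89 = 592.3 < 16000, so use break Q=16000: TC = 28,220×£46.89 + (28,220/16000.0)×102 + (16000.0/2)×0.35×£46.89 = £1,454,707.70.
Lowest total cost among the candidates is at Q = 580.0.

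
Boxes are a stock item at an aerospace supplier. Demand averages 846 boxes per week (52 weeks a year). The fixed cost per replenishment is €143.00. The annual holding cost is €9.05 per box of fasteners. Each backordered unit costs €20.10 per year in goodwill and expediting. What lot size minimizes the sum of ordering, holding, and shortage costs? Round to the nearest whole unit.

Q* ≈ 1,420 boxes

Annual demand D = 846 × 52 = 43,992.
With planned backorders, Q* = √(2DS/H) · √((H+B)/B).
√(2DS/H) = √(2 × 43,992 × 143 / 9.05) = 1179.086.
√((H+B)/B) = √((9.05+20.1)/20.1) = 1.2043.
Q* ≈ 1419.930.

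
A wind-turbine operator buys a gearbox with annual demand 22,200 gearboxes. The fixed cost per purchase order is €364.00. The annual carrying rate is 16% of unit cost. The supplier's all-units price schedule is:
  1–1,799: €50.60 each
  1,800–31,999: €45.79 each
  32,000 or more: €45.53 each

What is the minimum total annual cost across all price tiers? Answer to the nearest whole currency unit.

Holding cost per unit per year at price C is H = 0.16·C.
Evaluate total cost at each tier's feasible EOQ or, if the EOQ is below the tier, at the tier's minimum quantity.
EOQ at €50.60 = 1412.9 (feasible in tier 1): TC = 22,200×€50.60 + (22,200/1412.9)×364 + (1412.9/2)×0.16×€50.60 = €1,134,758.72.
EOQ at €45.79 = 1485.2 < 1800, so use break Q=1800: TC = 22,200×€45.79 + (22,200/1800.0)×364 + (1800.0/2)×0.16×€45.79 = €1,027,621.09.
EOQ at €45.53 = 1489.5 < 32000, so use break Q=32000: TC = 22,200×€45.53 + (22,200/32000.0)×364 + (32000.0/2)×0.16×€45.53 = €1,127,575.32.
Lowest total cost among the candidates is at Q = 1800.0.

TC* ≈ €1,027,621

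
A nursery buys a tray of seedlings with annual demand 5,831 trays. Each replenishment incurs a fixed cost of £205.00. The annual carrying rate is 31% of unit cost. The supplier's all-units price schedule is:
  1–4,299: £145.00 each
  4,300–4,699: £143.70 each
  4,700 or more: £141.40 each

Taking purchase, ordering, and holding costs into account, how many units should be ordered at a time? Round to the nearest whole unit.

Holding cost per unit per year at price C is H = 0.31·C.
Evaluate total cost at each tier's feasible EOQ or, if the EOQ is below the tier, at the tier's minimum quantity.
EOQ at £145.00 = 230.6 (feasible in tier 1): TC = 5,831×£145.00 + (5,831/230.6)×205 + (230.6/2)×0.31×£145.00 = £855,861.41.
EOQ at £143.70 = 231.7 < 4300, so use break Q=4300: TC = 5,831×£143.70 + (5,831/4300.0)×205 + (4300.0/2)×0.31×£143.70 = £933,968.74.
EOQ at £141.40 = 233.5 < 4700, so use break Q=4700: TC = 5,831×£141.40 + (5,831/4700.0)×205 + (4700.0/2)×0.31×£141.40 = £927,767.63.
Lowest total cost is £855,861.41 at Q = 230.6.

Q* ≈ 231 trays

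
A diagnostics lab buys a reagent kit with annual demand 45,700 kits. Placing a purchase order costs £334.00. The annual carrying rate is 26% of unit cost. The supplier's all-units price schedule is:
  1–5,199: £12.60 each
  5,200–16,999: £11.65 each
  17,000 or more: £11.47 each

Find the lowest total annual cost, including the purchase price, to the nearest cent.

TC* ≈ £543,215.75

Holding cost per unit per year at price C is H = 0.26·C.
Candidates are each tier's EOQ (if it falls in that tier) and each price-break quantity.
EOQ at £12.60 = 3052.6 (feasible in tier 1): TC = 45,700×£12.60 + (45,700/3052.6)×334 + (3052.6/2)×0.26×£12.60 = £585,820.42.
EOQ at £11.65 = 3174.7 < 5200, so use break Q=5200: TC = 45,700×£11.65 + (45,700/5200.0)×334 + (5200.0/2)×0.26×£11.65 = £543,215.75.
EOQ at £11.47 = 3199.5 < 17000, so use break Q=17000: TC = 45,700×£11.47 + (45,700/17000.0)×334 + (17000.0/2)×0.26×£11.47 = £550,425.57.
Lowest total cost among the candidates is at Q = 5200.0.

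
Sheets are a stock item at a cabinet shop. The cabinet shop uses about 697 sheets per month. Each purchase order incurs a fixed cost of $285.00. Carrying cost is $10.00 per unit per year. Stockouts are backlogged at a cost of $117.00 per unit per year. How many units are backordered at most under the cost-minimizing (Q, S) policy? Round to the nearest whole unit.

Annual demand D = 697 × 12 = 8,364.
With planned backorders, Q* = √(2DS/H) · √((H+B)/B).
√(2DS/H) = √(2 × 8,364 × 285 / 10) = 690.469.
√((H+B)/B) = √((10+117)/117) = 1.0419.
Q* ≈ 719.372.
S* = Q* · H/(H+B) = 719.372 × 10/127 ≈ 56.643.

S* ≈ 57 sheets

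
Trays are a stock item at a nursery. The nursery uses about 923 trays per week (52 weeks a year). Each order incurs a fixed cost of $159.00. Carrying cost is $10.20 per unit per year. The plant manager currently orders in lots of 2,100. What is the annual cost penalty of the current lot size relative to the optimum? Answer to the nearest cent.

Annual demand D = 923 × 52 = 47,996.
EOQ = √(2DS/H) = √(2 × 47,996 × 159 / 10.2) ≈ 1223.25.
Cost at Q* = (D/Q*)S + (Q*/2)H = √(2DSH) ≈ $12,477.17.
Cost at Q = 2,100: (47,996/2,100)×159 + (2,100/2)×10.2 = $3,633.98 + $10,710.00 = $14,343.98.
Excess = $14,343.98 − $12,477.17 = $1,866.81.

Extra cost ≈ $1,866.81 per year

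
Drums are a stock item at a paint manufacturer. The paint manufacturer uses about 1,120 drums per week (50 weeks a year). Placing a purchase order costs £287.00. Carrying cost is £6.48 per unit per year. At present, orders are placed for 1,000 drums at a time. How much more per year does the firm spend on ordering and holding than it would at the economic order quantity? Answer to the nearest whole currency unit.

Annual demand D = 1,120 × 50 = 56,000.
EOQ = √(2DS/H) = √(2 × 56,000 × 287 / 6.48) ≈ 2227.22.
Cost at Q* = (D/Q*)S + (Q*/2)H = √(2DSH) ≈ £14,432.36.
Cost at Q = 1,000: (56,000/1,000)×287 + (1,000/2)×6.48 = £16,072.00 + £3,240.00 = £19,312.00.
Excess = £19,312.00 − £14,432.36 = £4,879.64.

Extra cost ≈ £4,880 per year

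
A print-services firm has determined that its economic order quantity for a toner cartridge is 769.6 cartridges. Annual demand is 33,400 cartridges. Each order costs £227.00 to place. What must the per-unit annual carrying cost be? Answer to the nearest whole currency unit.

The basic EOQ model gives Q* = √(2DS/H); rearrange for the unknown.
From Q* = √(2DS/H): H = 2DS / Q*² = 2 × 33,400 × 227 / 769.6² = 25.6019.

H ≈ £26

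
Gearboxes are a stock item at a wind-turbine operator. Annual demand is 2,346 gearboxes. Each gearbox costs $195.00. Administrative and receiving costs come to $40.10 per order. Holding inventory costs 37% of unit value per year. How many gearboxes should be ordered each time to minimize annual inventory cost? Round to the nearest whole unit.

Q* ≈ 51 gearboxes

Holding cost H = 0.37 × $195.00 = $72.1500 per unit per year.
EOQ = √(2DS / H) = √(2 × 2,346 × 40.1 / 72.15).
= √(188,149.2 / 72.15) = √2,607.7505 ≈ 51.066.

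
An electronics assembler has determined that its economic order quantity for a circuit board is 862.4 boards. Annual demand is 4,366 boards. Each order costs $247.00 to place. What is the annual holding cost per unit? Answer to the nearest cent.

H ≈ $2.90

The basic EOQ model gives Q* = √(2DS/H); rearrange for the unknown.
From Q* = √(2DS/H): H = 2DS / Q*² = 2 × 4,366 × 247 / 862.4² = 2.9000.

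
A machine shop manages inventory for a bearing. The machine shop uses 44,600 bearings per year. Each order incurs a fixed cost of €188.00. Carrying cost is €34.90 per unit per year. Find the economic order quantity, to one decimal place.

EOQ = √(2DS / H) = √(2 × 44,600 × 188 / 34.9).
= √(16,769,600 / 34.9) = √480,504.298 ≈ 693.184.

Q* ≈ 693.2 bearings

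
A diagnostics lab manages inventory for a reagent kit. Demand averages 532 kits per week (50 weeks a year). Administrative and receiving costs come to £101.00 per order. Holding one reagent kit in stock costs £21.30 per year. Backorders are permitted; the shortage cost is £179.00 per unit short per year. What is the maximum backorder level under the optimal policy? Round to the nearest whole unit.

Annual demand D = 532 × 50 = 26,600.
With planned backorders, Q* = √(2DS/H) · √((H+B)/B).
√(2DS/H) = √(2 × 26,600 × 101 / 21.3) = 502.258.
√((H+B)/B) = √((21.3+179)/179) = 1.0578.
Q* ≈ 531.301.
S* = Q* · H/(H+B) = 531.301 × 21.3/200.3 ≈ 56.499.

S* ≈ 56 kits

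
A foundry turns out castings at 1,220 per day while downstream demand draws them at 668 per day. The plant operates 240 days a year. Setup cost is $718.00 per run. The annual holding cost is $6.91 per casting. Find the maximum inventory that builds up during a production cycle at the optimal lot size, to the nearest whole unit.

Annual demand D = 668 × 240 = 160,320.
Production build-up factor (1 − d/p) = 1 − 668/1,220 = 0.4525.
Q* = √(2DS / (H(1 − d/p))) = √(2 × 160,320 × 718 / (6.91 × 0.4525)).
= √(230,219,520 / 3.1265) ≈ 8581.089.
Maximum inventory = Q*(1 − d/p) = 8581.089 × 0.4525 ≈ 3882.591.

I_max ≈ 3,883 castings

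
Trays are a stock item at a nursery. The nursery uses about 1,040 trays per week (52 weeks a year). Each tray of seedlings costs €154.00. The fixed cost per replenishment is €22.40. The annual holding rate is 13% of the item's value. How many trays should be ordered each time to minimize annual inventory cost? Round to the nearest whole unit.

Annual demand D = 1,040 × 52 = 54,080.
Holding cost H = 0.13 × €154.00 = €20.0200 per unit per year.
EOQ = √(2DS / H) = √(2 × 54,080 × 22.4 / 20.02).
= √(2,422,784 / 20.02) = √121,018.1818 ≈ 347.877.

Q* ≈ 348 trays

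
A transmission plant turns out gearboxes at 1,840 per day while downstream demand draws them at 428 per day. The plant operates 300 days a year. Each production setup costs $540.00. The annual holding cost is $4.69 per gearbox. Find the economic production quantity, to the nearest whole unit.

Annual demand D = 428 × 300 = 128,400.
Production build-up factor (1 − d/p) = 1 − 428/1,840 = 0.7674.
Q* = √(2DS / (H(1 − d/p))) = √(2 × 128,400 × 540 / (4.69 × 0.7674)).
= √(138,672,000 / 3.5991) ≈ 6207.254.

Q* ≈ 6,207 gearboxes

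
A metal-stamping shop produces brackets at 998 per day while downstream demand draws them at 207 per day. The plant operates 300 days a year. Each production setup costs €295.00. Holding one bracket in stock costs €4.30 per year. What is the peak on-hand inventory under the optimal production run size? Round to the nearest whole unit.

I_max ≈ 2,599 brackets

Annual demand D = 207 × 300 = 62,100.
Production build-up factor (1 − d/p) = 1 − 207/998 = 0.7926.
Q* = √(2DS / (H(1 − d/p))) = √(2 × 62,100 × 295 / (4.3 × 0.7926)).
= √(36,639,000 / 3.4081) ≈ 3278.798.
Maximum inventory = Q*(1 − d/p) = 3278.798 × 0.7926 ≈ 2598.726.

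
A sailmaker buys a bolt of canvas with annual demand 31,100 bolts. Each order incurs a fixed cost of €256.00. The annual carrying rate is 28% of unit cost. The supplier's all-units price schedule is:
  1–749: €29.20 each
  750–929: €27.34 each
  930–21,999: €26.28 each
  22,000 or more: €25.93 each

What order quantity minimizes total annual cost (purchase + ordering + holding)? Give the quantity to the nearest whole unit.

Q* ≈ 1,471 bolts

Holding cost per unit per year at price C is H = 0.28·C.
For each price level, check whether its EOQ is feasible; otherwise the best quantity at that price is the breakpoint.
Tier 1 (€29.20): EOQ = 1395.5 exceeds tier's upper bound 749, so this tier is dominated.
Tier 2 (€27.34): EOQ = 1442.2 exceeds tier's upper bound 929, so this tier is dominated.
EOQ at €26.28 = 1471.0 (feasible in tier 3): TC = 31,100×€26.28 + (31,100/1471.0)×256 + (1471.0/2)×0.28×€26.28 = €828,132.48.
EOQ at €25.93 = 1480.9 < 22000, so use break Q=22000: TC = 31,100×€25.93 + (31,100/22000.0)×256 + (22000.0/2)×0.28×€25.93 = €886,649.29.
Lowest total cost is €828,132.48 at Q = 1471.0.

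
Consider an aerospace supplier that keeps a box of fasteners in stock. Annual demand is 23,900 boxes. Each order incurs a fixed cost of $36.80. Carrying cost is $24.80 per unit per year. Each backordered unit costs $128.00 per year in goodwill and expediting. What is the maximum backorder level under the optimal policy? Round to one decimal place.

With planned backorders, Q* = √(2DS/H) · √((H+B)/B).
√(2DS/H) = √(2 × 23,900 × 36.8 / 24.8) = 266.325.
√((H+B)/B) = √((24.8+128)/128) = 1.0926.
Q* ≈ 290.984.
S* = Q* · H/(H+B) = 290.984 × 24.8/152.8 ≈ 47.228.

S* ≈ 47.2 boxes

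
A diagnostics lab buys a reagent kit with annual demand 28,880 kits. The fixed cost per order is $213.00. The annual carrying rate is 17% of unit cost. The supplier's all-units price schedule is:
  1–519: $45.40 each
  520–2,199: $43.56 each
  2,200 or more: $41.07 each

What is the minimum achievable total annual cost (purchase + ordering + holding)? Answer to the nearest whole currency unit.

TC* ≈ $1,196,578

Holding cost per unit per year at price C is H = 0.17·C.
For each price level, check whether its EOQ is feasible; otherwise the best quantity at that price is the breakpoint.
Tier 1 ($45.40): EOQ = 1262.6 exceeds tier's upper bound 519, so this tier is dominated.
EOQ at $43.56 = 1288.9 (feasible in tier 2): TC = 28,880×$43.56 + (28,880/1288.9)×213 + (1288.9/2)×0.17×$43.56 = $1,267,557.71.
EOQ at $41.07 = 1327.4 < 2200, so use break Q=2200: TC = 28,880×$41.07 + (28,880/2200.0)×213 + (2200.0/2)×0.17×$41.07 = $1,196,577.80.
Lowest total cost among the candidates is at Q = 2200.0.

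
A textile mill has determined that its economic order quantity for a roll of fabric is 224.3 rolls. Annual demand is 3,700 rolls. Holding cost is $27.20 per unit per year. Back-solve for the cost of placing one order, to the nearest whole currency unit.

Invert the EOQ relation Q*² = 2DS/H.
From Q* = √(2DS/H): S = Q*²H / (2D) = 224.3² × 27.2 / (2 × 3,700) = 184.9250.

S ≈ $185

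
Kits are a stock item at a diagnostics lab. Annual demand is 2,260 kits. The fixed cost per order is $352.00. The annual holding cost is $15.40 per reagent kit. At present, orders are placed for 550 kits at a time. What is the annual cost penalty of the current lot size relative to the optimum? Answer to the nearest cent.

EOQ = √(2DS/H) = √(2 × 2,260 × 352 / 15.4) ≈ 321.43.
Cost at Q* = (D/Q*)S + (Q*/2)H = √(2DSH) ≈ $4,949.95.
Cost at Q = 550: (2,260/550)×352 + (550/2)×15.4 = $1,446.40 + $4,235.00 = $5,681.40.
Excess = $5,681.40 − $4,949.95 = $731.45.

Extra cost ≈ $731.45 per year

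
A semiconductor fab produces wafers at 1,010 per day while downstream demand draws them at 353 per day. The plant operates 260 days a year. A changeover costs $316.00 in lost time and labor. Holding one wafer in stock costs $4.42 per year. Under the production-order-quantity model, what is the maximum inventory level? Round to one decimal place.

Annual demand D = 353 × 260 = 91,780.
Production build-up factor (1 − d/p) = 1 − 353/1,010 = 0.6505.
Q* = √(2DS / (H(1 − d/p))) = √(2 × 91,780 × 316 / (4.42 × 0.6505)).
= √(58,004,960 / 2.8752) ≈ 4491.583.
Maximum inventory = Q*(1 − d/p) = 4491.583 × 0.6505 ≈ 2921.753.

I_max ≈ 2,921.8 wafers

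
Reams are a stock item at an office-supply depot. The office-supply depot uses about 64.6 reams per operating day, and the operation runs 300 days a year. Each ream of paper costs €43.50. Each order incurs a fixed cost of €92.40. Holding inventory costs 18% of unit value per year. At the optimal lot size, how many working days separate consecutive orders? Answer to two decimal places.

Annual demand D = 64.6 × 300 = 19,380.
Holding cost H = 0.18 × €43.50 = €7.8300 per unit per year.
Q* = √(2DS/H) = √(2 × 19,380 × 92.4 / 7.83) ≈ 676.31.
Cycle time = Q*/D × 300 = 676.31 / 19,380 × 300 ≈ 10.469 days.

T ≈ 10.47 days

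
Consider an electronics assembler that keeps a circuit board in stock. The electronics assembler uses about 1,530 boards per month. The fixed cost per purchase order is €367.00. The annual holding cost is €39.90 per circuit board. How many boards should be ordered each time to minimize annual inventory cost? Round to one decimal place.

Q* ≈ 581.2 boards

Annual demand D = 1,530 × 12 = 18,360.
EOQ = √(2DS / H) = √(2 × 18,360 × 367 / 39.9).
= √(13,476,240 / 39.9) = √337,750.3759 ≈ 581.163.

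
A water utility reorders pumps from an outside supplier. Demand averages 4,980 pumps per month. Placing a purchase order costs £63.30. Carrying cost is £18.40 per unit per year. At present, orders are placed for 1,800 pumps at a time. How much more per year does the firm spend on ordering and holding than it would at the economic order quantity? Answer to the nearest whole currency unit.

Annual demand D = 4,980 × 12 = 59,760.
EOQ = √(2DS/H) = √(2 × 59,760 × 63.3 / 18.4) ≈ 641.23.
Cost at Q* = (D/Q*)S + (Q*/2)H = √(2DSH) ≈ £11,798.62.
Cost at Q = 1,800: (59,760/1,800)×63.3 + (1,800/2)×18.4 = £2,101.56 + £16,560.00 = £18,661.56.
Excess = £18,661.56 − £11,798.62 = £6,862.94.

Extra cost ≈ £6,863 per year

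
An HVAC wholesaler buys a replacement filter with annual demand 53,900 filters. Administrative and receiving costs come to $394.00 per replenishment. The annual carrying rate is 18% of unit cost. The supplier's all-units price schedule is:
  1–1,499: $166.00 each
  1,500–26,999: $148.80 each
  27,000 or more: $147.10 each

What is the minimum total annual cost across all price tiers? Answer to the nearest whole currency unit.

TC* ≈ $8,054,566

Holding cost per unit per year at price C is H = 0.18·C.
Candidates are each tier's EOQ (if it falls in that tier) and each price-break quantity.
EOQ at $166.00 = 1192.2 (feasible in tier 1): TC = 53,900×$166.00 + (53,900/1192.2)×394 + (1192.2/2)×0.18×$166.00 = $8,983,024.42.
EOQ at $148.80 = 1259.3 < 1500, so use break Q=1500: TC = 53,900×$148.80 + (53,900/1500.0)×394 + (1500.0/2)×0.18×$148.80 = $8,054,565.73.
EOQ at $147.10 = 1266.5 < 27000, so use break Q=27000: TC = 53,900×$147.10 + (53,900/27000.0)×394 + (27000.0/2)×0.18×$147.10 = $8,286,929.54.
Lowest total cost among the candidates is at Q = 1500.0.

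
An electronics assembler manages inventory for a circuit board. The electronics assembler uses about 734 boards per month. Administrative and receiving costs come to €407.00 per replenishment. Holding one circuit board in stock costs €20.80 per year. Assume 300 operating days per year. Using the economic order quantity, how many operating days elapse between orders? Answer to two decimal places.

T ≈ 20.00 days

Annual demand D = 734 × 12 = 8,808.
EOQ = √(2DS/H) = √(2 × 8,808 × 407 / 20.8) ≈ 587.11.
Cycle time = Q*/D × 300 = 587.11 / 8,808 × 300 ≈ 19.997 days.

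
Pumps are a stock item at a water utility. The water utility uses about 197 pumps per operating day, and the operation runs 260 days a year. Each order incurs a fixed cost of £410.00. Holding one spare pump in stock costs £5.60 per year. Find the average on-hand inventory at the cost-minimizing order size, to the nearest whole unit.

Annual demand D = 197 × 260 = 51,220.
EOQ = √(2DS/H) = √(2 × 51,220 × 410 / 5.6) ≈ 2738.63.
Average inventory = Q*/2 ≈ 2738.63 / 2 = 1369.313.

Average inventory ≈ 1,369 pumps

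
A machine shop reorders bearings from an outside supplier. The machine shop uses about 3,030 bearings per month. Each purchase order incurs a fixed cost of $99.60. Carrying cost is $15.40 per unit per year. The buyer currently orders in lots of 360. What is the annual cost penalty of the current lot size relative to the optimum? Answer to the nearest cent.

Extra cost ≈ $2,270.31 per year

Annual demand D = 3,030 × 12 = 36,360.
EOQ = √(2DS/H) = √(2 × 36,360 × 99.6 / 15.4) ≈ 685.80.
Cost at Q* = (D/Q*)S + (Q*/2)H = √(2DSH) ≈ $10,561.29.
Cost at Q = 360: (36,360/360)×99.6 + (360/2)×15.4 = $10,059.60 + $2,772.00 = $12,831.60.
Excess = $12,831.60 − $10,561.29 = $2,270.31.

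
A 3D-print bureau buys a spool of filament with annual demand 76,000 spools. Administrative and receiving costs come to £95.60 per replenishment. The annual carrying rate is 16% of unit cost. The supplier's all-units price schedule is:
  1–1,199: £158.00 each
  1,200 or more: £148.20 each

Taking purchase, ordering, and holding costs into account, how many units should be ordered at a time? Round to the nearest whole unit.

Holding cost per unit per year at price C is H = 0.16·C.
For each price level, check whether its EOQ is feasible; otherwise the best quantity at that price is the breakpoint.
EOQ at £158.00 = 758.2 (feasible in tier 1): TC = 76,000×£158.00 + (76,000/758.2)×95.6 + (758.2/2)×0.16×£158.00 = £12,027,166.34.
EOQ at £148.20 = 782.8 < 1200, so use break Q=1200: TC = 76,000×£148.20 + (76,000/1200.0)×95.6 + (1200.0/2)×0.16×£148.20 = £11,283,481.87.
Lowest total cost is £11,283,481.87 at Q = 1200.0.

Q* ≈ 1,200 spools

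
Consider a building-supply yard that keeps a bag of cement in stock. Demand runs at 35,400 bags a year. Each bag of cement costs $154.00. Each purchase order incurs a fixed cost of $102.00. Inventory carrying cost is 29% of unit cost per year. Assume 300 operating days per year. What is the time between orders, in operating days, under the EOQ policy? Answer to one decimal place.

T ≈ 3.4 days

Holding cost H = 0.29 × $154.00 = $44.6600 per unit per year.
The optimal lot size = √(2DS/H) = √(2 × 35,400 × 102 / 44.66) ≈ 402.12.
Cycle time = Q*/D × 300 = 402.12 / 35,400 × 300 ≈ 3.408 days.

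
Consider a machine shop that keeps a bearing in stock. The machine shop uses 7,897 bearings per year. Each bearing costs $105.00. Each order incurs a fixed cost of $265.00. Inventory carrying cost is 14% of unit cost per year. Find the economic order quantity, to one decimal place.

Holding cost H = 0.14 × $105.00 = $14.7000 per unit per year.
EOQ = √(2DS / H) = √(2 × 7,897 × 265 / 14.7).
= √(4,185,410 / 14.7) = √284,721.7687 ≈ 533.593.

Q* ≈ 533.6 bearings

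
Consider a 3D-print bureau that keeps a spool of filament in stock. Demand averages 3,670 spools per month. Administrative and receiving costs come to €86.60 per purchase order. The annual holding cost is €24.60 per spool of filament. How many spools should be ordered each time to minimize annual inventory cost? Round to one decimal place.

Annual demand D = 3,670 × 12 = 44,040.
EOQ = √(2DS / H) = √(2 × 44,040 × 86.6 / 24.6).
= √(7,627,728 / 24.6) = √310,070.2439 ≈ 556.840.

Q* ≈ 556.8 spools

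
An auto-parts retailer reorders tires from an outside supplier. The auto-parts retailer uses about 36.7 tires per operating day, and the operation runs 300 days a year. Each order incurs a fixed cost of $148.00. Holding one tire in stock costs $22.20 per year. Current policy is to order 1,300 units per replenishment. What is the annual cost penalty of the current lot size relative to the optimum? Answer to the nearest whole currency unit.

Annual demand D = 36.7 × 300 = 11,010.
EOQ = √(2DS/H) = √(2 × 11,010 × 148 / 22.2) ≈ 383.14.
Cost at Q* = (D/Q*)S + (Q*/2)H = √(2DSH) ≈ $8,505.82.
Cost at Q = 1,300: (11,010/1,300)×148 + (1,300/2)×22.2 = $1,253.45 + $14,430.00 = $15,683.45.
Excess = $15,683.45 − $8,505.82 = $7,177.63.

Extra cost ≈ $7,178 per year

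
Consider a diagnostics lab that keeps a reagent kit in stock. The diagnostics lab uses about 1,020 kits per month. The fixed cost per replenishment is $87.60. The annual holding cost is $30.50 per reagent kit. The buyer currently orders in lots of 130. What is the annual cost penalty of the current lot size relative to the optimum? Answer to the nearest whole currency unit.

Extra cost ≈ $2,143 per year

Annual demand D = 1,020 × 12 = 12,240.
EOQ = √(2DS/H) = √(2 × 12,240 × 87.6 / 30.5) ≈ 265.16.
Cost at Q* = (D/Q*)S + (Q*/2)H = √(2DSH) ≈ $8,087.38.
Cost at Q = 130: (12,240/130)×87.6 + (130/2)×30.5 = $8,247.88 + $1,982.50 = $10,230.38.
Excess = $10,230.38 − $8,087.38 = $2,143.00.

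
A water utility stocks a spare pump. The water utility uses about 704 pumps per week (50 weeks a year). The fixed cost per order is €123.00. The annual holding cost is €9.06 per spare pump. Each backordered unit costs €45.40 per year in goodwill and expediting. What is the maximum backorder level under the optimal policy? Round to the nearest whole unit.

Annual demand D = 704 × 50 = 35,200.
With planned backorders, Q* = √(2DS/H) · √((H+B)/B).
√(2DS/H) = √(2 × 35,200 × 123 / 9.06) = 977.631.
√((H+B)/B) = √((9.06+45.4)/45.4) = 1.0952.
Q* ≈ 1070.744.
S* = Q* · H/(H+B) = 1070.744 × 9.06/54.46 ≈ 178.130.

S* ≈ 178 pumps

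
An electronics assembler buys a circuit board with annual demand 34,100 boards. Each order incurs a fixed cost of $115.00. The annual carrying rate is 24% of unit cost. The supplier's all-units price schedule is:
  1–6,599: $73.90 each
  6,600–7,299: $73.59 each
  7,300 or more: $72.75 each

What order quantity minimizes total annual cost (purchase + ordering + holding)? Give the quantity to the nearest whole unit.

Q* ≈ 665 boards

Holding cost per unit per year at price C is H = 0.24·C.
For each price level, check whether its EOQ is feasible; otherwise the best quantity at that price is the breakpoint.
EOQ at $73.90 = 665.0 (feasible in tier 1): TC = 34,100×$73.90 + (34,100/665.0)×115 + (665.0/2)×0.24×$73.90 = $2,531,784.21.
EOQ at $73.59 = 666.4 < 6600, so use break Q=6600: TC = 34,100×$73.59 + (34,100/6600.0)×115 + (6600.0/2)×0.24×$73.59 = $2,568,296.45.
EOQ at $72.75 = 670.2 < 7300, so use break Q=7300: TC = 34,100×$72.75 + (34,100/7300.0)×115 + (7300.0/2)×0.24×$72.75 = $2,545,041.19.
Lowest total cost is $2,531,784.21 at Q = 665.0.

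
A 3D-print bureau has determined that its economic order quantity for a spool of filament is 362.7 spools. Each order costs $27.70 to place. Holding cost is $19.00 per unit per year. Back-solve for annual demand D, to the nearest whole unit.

D ≈ 45,117 spools per year

The basic EOQ model gives Q* = √(2DS/H); rearrange for the unknown.
From Q* = √(2DS/H): D = Q*²H / (2S) = 362.7² × 19 / (2 × 27.7) = 45116.868.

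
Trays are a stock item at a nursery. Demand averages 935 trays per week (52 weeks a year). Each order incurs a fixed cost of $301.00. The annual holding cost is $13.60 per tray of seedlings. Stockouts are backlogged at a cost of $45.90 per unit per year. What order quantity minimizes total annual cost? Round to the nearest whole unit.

Annual demand D = 935 × 52 = 48,620.
With planned backorders, Q* = √(2DS/H) · √((H+B)/B).
√(2DS/H) = √(2 × 48,620 × 301 / 13.6) = 1467.021.
√((H+B)/B) = √((13.6+45.9)/45.9) = 1.1386.
Q* ≈ 1670.277.

Q* ≈ 1,670 trays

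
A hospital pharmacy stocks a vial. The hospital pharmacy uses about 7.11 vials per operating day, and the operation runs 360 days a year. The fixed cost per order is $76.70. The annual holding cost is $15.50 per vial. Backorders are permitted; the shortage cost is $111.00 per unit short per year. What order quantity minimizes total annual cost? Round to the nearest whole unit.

Annual demand D = 7.11 × 360 = 2,559.6.
With planned backorders, Q* = √(2DS/H) · √((H+B)/B).
√(2DS/H) = √(2 × 2,559.6 × 76.7 / 15.5) = 159.160.
√((H+B)/B) = √((15.5+111)/111) = 1.0675.
Q* ≈ 169.909.

Q* ≈ 170 vials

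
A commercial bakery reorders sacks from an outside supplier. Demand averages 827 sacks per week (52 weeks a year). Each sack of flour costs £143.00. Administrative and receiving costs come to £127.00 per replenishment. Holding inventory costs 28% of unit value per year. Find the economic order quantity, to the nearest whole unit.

Q* ≈ 522 sacks

Annual demand D = 827 × 52 = 43,004.
Holding cost H = 0.28 × £143.00 = £40.0400 per unit per year.
EOQ = √(2DS / H) = √(2 × 43,004 × 127 / 40.04).
= √(10,923,016 / 40.04) = √272,802.5974 ≈ 522.305.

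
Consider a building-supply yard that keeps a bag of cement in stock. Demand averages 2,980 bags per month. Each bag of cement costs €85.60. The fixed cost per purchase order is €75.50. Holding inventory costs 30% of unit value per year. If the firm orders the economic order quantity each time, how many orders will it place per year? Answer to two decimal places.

N ≈ 77.98 orders per year

Annual demand D = 2,980 × 12 = 35,760.
Holding cost H = 0.30 × €85.60 = €25.6800 per unit per year.
Q* = √(2DS/H) = √(2 × 35,760 × 75.5 / 25.68) ≈ 458.55.
Orders per year = D / Q* = 35,760 / 458.55 ≈ 77.984.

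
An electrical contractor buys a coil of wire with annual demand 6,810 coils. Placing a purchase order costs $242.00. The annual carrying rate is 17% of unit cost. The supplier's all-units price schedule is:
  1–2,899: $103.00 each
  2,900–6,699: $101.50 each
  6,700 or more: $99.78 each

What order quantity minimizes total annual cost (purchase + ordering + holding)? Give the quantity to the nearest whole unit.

Holding cost per unit per year at price C is H = 0.17·C.
For each price level, check whether its EOQ is feasible; otherwise the best quantity at that price is the breakpoint.
EOQ at $103.00 = 433.9 (feasible in tier 1): TC = 6,810×$103.00 + (6,810/433.9)×242 + (433.9/2)×0.17×$103.00 = $709,026.95.
EOQ at $101.50 = 437.1 < 2900, so use break Q=2900: TC = 6,810×$101.50 + (6,810/2900.0)×242 + (2900.0/2)×0.17×$101.50 = $716,803.03.
EOQ at $99.78 = 440.8 < 6700, so use break Q=6700: TC = 6,810×$99.78 + (6,810/6700.0)×242 + (6700.0/2)×0.17×$99.78 = $736,572.48.
Lowest total cost is $709,026.95 at Q = 433.9.

Q* ≈ 434 coils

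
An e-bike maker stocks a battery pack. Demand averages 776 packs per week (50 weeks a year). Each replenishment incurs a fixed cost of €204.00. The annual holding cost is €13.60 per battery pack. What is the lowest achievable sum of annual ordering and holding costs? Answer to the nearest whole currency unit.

Annual demand D = 776 × 50 = 38,800.
Q* = √(2DS/H) = √(2 × 38,800 × 204 / 13.6) ≈ 1078.89.
At Q*, ordering cost (D/Q*)S equals holding cost (Q*/2)H, each = √(DSH/2).
Minimum total = √(2DSH) = √(2 × 38,800 × 204 × 13.6) ≈ 14672.881.

TC* ≈ €14,673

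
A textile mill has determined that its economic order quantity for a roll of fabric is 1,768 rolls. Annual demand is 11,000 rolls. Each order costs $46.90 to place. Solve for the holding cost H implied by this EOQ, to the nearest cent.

Invert the EOQ relation Q*² = 2DS/H.
From Q* = √(2DS/H): H = 2DS / Q*² = 2 × 11,000 × 46.9 / 1,768² = 0.3301.

H ≈ $0.33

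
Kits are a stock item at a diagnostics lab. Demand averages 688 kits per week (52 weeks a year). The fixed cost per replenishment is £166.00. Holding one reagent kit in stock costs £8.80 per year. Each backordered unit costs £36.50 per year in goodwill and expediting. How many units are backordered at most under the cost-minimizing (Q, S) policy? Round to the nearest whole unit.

Annual demand D = 688 × 52 = 35,776.
With planned backorders, Q* = √(2DS/H) · √((H+B)/B).
√(2DS/H) = √(2 × 35,776 × 166 / 8.8) = 1161.779.
√((H+B)/B) = √((8.8+36.5)/36.5) = 1.1140.
Q* ≈ 1294.274.
S* = Q* · H/(H+B) = 1294.274 × 8.8/45.3 ≈ 251.426.

S* ≈ 251 kits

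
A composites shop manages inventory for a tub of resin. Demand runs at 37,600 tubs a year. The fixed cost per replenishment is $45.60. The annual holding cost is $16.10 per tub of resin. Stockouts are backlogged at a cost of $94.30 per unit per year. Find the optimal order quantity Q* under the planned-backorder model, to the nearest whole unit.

Q* ≈ 499 tubs

With planned backorders, Q* = √(2DS/H) · √((H+B)/B).
√(2DS/H) = √(2 × 37,600 × 45.6 / 16.1) = 461.507.
√((H+B)/B) = √((16.1+94.3)/94.3) = 1.0820.
Q* ≈ 499.352.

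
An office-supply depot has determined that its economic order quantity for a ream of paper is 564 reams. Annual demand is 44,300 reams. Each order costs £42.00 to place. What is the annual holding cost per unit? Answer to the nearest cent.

Invert the EOQ relation Q*² = 2DS/H.
From Q* = √(2DS/H): H = 2DS / Q*² = 2 × 44,300 × 42 / 564² = 11.6984.

H ≈ £11.70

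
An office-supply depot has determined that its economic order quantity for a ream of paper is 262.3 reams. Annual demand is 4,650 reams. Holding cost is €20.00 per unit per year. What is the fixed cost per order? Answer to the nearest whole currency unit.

S ≈ €148

Invert the EOQ relation Q*² = 2DS/H.
From Q* = √(2DS/H): S = Q*²H / (2D) = 262.3² × 20 / (2 × 4,650) = 147.9598.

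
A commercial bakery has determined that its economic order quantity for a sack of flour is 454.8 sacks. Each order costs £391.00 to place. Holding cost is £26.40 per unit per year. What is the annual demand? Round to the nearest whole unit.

Invert the EOQ relation Q*² = 2DS/H.
From Q* = √(2DS/H): D = Q*²H / (2S) = 454.8² × 26.4 / (2 × 391) = 6982.936.

D ≈ 6,983 sacks per year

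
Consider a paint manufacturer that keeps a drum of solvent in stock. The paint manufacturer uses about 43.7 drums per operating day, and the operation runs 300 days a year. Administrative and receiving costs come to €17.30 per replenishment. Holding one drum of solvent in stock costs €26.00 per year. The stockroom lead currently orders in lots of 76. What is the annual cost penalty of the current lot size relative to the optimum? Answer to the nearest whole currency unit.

Extra cost ≈ €538 per year

Annual demand D = 43.7 × 300 = 13,110.
EOQ = √(2DS/H) = √(2 × 13,110 × 17.3 / 26) ≈ 132.08.
Cost at Q* = (D/Q*)S + (Q*/2)H = √(2DSH) ≈ €3,434.20.
Cost at Q = 76: (13,110/76)×17.3 + (76/2)×26 = €2,984.25 + €988.00 = €3,972.25.
Excess = €3,972.25 − €3,434.20 = €538.05.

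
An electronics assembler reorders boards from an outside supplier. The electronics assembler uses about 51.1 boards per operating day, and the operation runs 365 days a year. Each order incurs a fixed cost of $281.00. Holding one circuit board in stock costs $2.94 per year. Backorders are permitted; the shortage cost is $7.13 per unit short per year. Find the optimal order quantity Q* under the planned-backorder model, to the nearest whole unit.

Q* ≈ 2,244 boards

Annual demand D = 51.1 × 365 = 18,651.5.
With planned backorders, Q* = √(2DS/H) · √((H+B)/B).
√(2DS/H) = √(2 × 18,651.5 × 281 / 2.94) = 1888.215.
√((H+B)/B) = √((2.94+7.13)/7.13) = 1.1884.
Q* ≈ 2243.992.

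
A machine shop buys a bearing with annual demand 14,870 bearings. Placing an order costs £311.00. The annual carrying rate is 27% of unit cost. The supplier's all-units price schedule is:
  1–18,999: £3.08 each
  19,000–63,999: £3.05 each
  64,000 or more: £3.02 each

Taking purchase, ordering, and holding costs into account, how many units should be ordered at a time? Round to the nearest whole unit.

Holding cost per unit per year at price C is H = 0.27·C.
For each price level, check whether its EOQ is feasible; otherwise the best quantity at that price is the breakpoint.
EOQ at £3.08 = 3335.0 (feasible in tier 1): TC = 14,870×£3.08 + (14,870/3335.0)×311 + (3335.0/2)×0.27×£3.08 = £48,572.97.
EOQ at £3.05 = 3351.3 < 19000, so use break Q=19000: TC = 14,870×£3.05 + (14,870/19000.0)×311 + (19000.0/2)×0.27×£3.05 = £53,420.15.
EOQ at £3.02 = 3367.9 < 64000, so use break Q=64000: TC = 14,870×£3.02 + (14,870/64000.0)×311 + (64000.0/2)×0.27×£3.02 = £71,072.46.
Lowest total cost is £48,572.97 at Q = 3335.0.

Q* ≈ 3,335 bearings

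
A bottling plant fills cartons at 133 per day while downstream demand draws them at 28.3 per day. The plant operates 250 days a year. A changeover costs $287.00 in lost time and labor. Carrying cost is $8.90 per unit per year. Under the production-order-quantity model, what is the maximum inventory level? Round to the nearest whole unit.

I_max ≈ 599 cartons

Annual demand D = 28.3 × 250 = 7,075.
Production build-up factor (1 − d/p) = 1 − 28.3/133 = 0.7872.
Q* = √(2DS / (H(1 − d/p))) = √(2 × 7,075 × 287 / (8.9 × 0.7872)).
= √(4,061,050 / 7.0062) ≈ 761.336.
Maximum inventory = Q*(1 − d/p) = 761.336 × 0.7872 ≈ 599.338.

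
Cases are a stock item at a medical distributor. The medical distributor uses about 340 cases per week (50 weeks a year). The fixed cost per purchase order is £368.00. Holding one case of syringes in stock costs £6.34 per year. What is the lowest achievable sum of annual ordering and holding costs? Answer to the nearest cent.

TC* ≈ £8,906.52

Annual demand D = 340 × 50 = 17,000.
Q* = √(2DS/H) = √(2 × 17,000 × 368 / 6.34) ≈ 1404.81.
At the optimum the two cost components are equal, so total cost = 2·(Q*/2)H = Q*·H.
Minimum total = √(2DSH) = √(2 × 17,000 × 368 × 6.34) ≈ 8906.519.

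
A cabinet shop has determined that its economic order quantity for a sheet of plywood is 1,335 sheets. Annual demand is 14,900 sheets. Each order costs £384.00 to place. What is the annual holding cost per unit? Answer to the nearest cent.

H ≈ £6.42

Invert the EOQ relation Q*² = 2DS/H.
From Q* = √(2DS/H): H = 2DS / Q*² = 2 × 14,900 × 384 / 1,335² = 6.4207.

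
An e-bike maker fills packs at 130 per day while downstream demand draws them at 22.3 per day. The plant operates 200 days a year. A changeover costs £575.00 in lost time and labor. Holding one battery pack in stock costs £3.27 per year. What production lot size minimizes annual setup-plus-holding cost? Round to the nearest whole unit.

Annual demand D = 22.3 × 200 = 4,460.
Production build-up factor (1 − d/p) = 1 − 22.3/130 = 0.8285.
Q* = √(2DS / (H(1 − d/p))) = √(2 × 4,460 × 575 / (3.27 × 0.8285)).
= √(5,129,000 / 2.7091) ≈ 1375.962.

Q* ≈ 1,376 packs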